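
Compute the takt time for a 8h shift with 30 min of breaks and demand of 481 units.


Available = 8×60 - 30 = 450 min
Takt time = 450 / 481
= 0.94 min/unit


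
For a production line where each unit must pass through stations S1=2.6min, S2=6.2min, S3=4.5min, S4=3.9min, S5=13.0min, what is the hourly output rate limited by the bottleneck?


Bottleneck = longest station time
Station times: [2.6, 6.2, 4.5, 3.9, 13.0]
Max = 13.0 min
Rate = 60 / 13.0
= 4.62 units/hour (bottleneck: 13.0min)


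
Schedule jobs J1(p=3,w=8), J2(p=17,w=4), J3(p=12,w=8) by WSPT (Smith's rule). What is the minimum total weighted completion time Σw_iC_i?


WSPT order (by p/w): J1 → J3 → J2
  J1: C=3, w·C=8×3=24
  J3: C=15, w·C=8×15=120
  J2: C=32, w·C=4×32=128
Σ w·C = 272
= 272


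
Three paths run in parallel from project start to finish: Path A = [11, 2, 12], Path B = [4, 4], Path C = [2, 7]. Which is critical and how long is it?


Path A: 11 + 2 + 12 = 25
Path B: 4 + 4 = 8
Path C: 2 + 7 = 9
Critical path = longest = max(25, 8, 9)
= 25 (Path A)


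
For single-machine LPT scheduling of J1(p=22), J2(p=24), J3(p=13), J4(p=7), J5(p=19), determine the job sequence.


LPT: sort by longest processing time first
  J2: p=24
  J1: p=22
  J5: p=19
  J3: p=13
  J4: p=7
Order: J2 → J1 → J5 → J3 → J4


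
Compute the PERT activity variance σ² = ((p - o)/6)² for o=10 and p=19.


σ² = ((p - o) / 6)² = (p - o)² / 36
= (19 - 10)² / 36
= 9² / 36
= 81 / 36
= 2.2500


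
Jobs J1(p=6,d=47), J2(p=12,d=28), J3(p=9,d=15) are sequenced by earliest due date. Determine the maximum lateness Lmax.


EDD order: J3 → J2 → J1
Completion and lateness:
  J3: C=9, d=15, L=9-15=-6
  J2: C=21, d=28, L=21-28=-7
  J1: C=27, d=47, L=27-47=-20
Lmax = max(-6, -7, -20)
= -6


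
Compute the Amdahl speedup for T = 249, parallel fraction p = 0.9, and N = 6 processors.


Amdahl's law: T_p = T × ((1-p) + p/N)
= 249 × ((1-0.9) + 0.9/6)
= 249 × (0.10 + 0.1500)
= 249 × 0.2500
= 62.25
Speedup = 249/62.25
= 4.00×


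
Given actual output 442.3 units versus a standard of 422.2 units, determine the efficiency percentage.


Efficiency = (actual / standard) × 100
= (442.3 / 422.2) × 100
= 104.8%


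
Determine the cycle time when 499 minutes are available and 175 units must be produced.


Cycle time = available time / demand
= 499 / 175
= 2.85 min/unit


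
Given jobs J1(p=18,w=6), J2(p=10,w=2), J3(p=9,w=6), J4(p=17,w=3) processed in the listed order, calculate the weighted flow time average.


Completion times:
  J1: C=18, w×C=6×18=108
  J2: C=28, w×C=2×28=56
  J3: C=37, w×C=6×37=222
  J4: C=54, w×C=3×54=162
Sum w×C = 548
Sum w = 17
Weighted avg = 548/17
= 32.24


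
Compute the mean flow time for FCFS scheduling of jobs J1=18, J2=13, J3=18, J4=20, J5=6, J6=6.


Completion times:
  J1: completes at 18
  J2: completes at 31
  J3: completes at 49
  J4: completes at 69
  J5: completes at 75
  J6: completes at 81
Sum = 323
Average = 323/6
= 53.83


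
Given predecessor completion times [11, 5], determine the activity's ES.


ES = max of all predecessor completion times
Predecessors: [11, 5]
ES = max(11, 5)
= 11


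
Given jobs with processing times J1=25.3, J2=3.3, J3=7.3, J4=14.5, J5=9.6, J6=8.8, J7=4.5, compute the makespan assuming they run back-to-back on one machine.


Sequential makespan: sum all processing times
= 25.3 + 3.3 + 7.3 + 14.5 + 9.6 + 8.8 + 4.5
= 73.3 time units


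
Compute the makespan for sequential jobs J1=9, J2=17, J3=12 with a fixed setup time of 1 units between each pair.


Makespan = Σ processing + (n-1) × setup
= (9 + 17 + 12) + (3-1)×1
= 38 + 2
= 40 time units


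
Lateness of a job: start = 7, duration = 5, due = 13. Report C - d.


Completion = 7 + 5 = 12
Lateness = C - d = 12 - 13
= -1


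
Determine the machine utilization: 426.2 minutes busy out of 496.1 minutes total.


Utilization = busy / total × 100
= 426.2 / 496.1 × 100
= 85.9%


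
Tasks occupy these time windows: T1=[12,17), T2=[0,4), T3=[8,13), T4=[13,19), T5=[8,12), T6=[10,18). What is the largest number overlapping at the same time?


Check each time point for overlaps:
  t=10: 3 tasks active (T3, T5, T6)
Max concurrent = 3


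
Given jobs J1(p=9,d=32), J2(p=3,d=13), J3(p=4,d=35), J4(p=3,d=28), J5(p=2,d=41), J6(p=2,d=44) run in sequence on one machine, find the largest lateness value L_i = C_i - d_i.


Lateness per job (L = C - d):
  J1: C=9, d=32, L=-23
  J2: C=12, d=13, L=-1
  J3: C=16, d=35, L=-19
  J4: C=19, d=28, L=-9
  J5: C=21, d=41, L=-20
  J6: C=23, d=44, L=-21
Lmax = max(-23, -1, -19, -9, -20, -21)
= -1


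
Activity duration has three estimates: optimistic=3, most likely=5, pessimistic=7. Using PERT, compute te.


te = (o + 4m + p) / 6
= (3 + 4×5 + 7) / 6
= (3 + 20 + 7) / 6
= 30 / 6
= 5.00


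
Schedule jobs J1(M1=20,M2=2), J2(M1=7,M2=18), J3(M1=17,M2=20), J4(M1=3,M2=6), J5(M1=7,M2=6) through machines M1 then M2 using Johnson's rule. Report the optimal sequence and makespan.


Johnson's rule:
Group 1 (M1≤M2, sort by M1): ['J4', 'J2', 'J3']
Group 2 (M1>M2, sort desc M2): ['J5', 'J1']
Sequence: J4 → J2 → J3 → J5 → J1
Makespan calculation:
  J4: M1 done=3, M2 done=9
  J2: M1 done=10, M2 done=28
  J3: M1 done=27, M2 done=48
  J5: M1 done=34, M2 done=54
  J1: M1 done=54, M2 done=56
= Sequence: J4 → J2 → J3 → J5 → J1, Makespan: 56


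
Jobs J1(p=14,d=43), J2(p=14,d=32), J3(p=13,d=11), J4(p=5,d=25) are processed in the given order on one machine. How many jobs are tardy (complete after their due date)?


Completion vs due date:
  J1: C=14, d=43 → on time
  J2: C=28, d=32 → on time
  J3: C=41, d=11 → TARDY
  J4: C=46, d=25 → TARDY
Tardy jobs: J3, J4
Count = 2


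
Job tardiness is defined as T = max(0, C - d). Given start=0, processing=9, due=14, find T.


Completion = start + processing = 0 + 9 = 9
Tardiness = max(0, C - d) = max(0, 9 - 14)
= max(0, -5)
= 0


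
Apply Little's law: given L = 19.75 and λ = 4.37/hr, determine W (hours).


Little's law: L = λW → W = L / λ
= 19.75 / 4.37
= 4.52 hours


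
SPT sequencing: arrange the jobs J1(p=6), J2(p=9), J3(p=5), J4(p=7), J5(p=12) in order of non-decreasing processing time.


SPT: sort by shortest processing time
  J3: p=5
  J1: p=6
  J4: p=7
  J2: p=9
  J5: p=12
Order: J3 → J1 → J4 → J2 → J5


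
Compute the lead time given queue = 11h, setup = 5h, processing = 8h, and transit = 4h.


Lead time = queue + setup + processing + transit
= 11 + 5 + 8 + 4
= 28 hours


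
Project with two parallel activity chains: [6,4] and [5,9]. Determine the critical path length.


Path A: 6 + 4 = 10
Path B: 5 + 9 = 14
Critical path = longest = max(10, 14)
= 14 (Path B)


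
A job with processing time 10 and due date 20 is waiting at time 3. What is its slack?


Slack = due - current_time - processing
= 20 - 3 - 10
= 7


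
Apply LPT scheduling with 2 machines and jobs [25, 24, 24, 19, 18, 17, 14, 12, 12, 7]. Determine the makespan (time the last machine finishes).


Jobs (LPT sorted): [25, 24, 24, 19, 18, 17, 14, 12, 12, 7]
Machines: 2
  J=25 → Machine 1 (load: 0+25=25)
  J=24 → Machine 2 (load: 0+24=24)
  J=24 → Machine 2 (load: 24+24=48)
  J=19 → Machine 1 (load: 25+19=44)
  J=18 → Machine 1 (load: 44+18=62)
  J=17 → Machine 2 (load: 48+17=65)
  J=14 → Machine 1 (load: 62+14=76)
  J=12 → Machine 2 (load: 65+12=77)
  J=12 → Machine 1 (load: 76+12=88)
  J=7 → Machine 2 (load: 77+7=84)
Machine loads: [88, 84]
Makespan = max = 88 time units


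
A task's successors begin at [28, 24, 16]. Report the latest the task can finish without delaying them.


LF = min of all successor start times
Successors start at: [28, 24, 16]
LF = min(28, 24, 16)
= 16


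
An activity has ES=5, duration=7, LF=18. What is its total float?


EF = ES + duration = 5 + 7 = 12
LS = LF - duration = 18 - 7 = 11
Total Float = LF - EF = 18 - 12
(or LS - ES = 11 - 5)
= 6


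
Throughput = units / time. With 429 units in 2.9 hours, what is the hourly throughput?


Throughput = units / time
= 429 / 2.9
= 147.9 units/hour


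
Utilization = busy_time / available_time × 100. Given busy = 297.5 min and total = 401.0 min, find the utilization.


Utilization = busy / total × 100
= 297.5 / 401.0 × 100
= 74.2%


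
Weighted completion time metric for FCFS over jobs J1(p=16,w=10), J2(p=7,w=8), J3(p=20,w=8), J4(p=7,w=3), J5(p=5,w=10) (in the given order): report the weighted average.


Completion times:
  J1: C=16, w×C=10×16=160
  J2: C=23, w×C=8×23=184
  J3: C=43, w×C=8×43=344
  J4: C=50, w×C=3×50=150
  J5: C=55, w×C=10×55=550
Sum w×C = 1388
Sum w = 39
Weighted avg = 1388/39
= 35.59


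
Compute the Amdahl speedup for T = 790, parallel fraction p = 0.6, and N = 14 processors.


Amdahl's law: T_p = T × ((1-p) + p/N)
= 790 × ((1-0.6) + 0.6/14)
= 790 × (0.40 + 0.0429)
= 790 × 0.4429
= 349.86
Speedup = 790/349.86
= 2.26×


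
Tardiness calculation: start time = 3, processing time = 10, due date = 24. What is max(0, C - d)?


Completion = start + processing = 3 + 10 = 13
Tardiness = max(0, C - d) = max(0, 13 - 24)
= max(0, -11)
= 0


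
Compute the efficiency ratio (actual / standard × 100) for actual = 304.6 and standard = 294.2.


Efficiency = (actual / standard) × 100
= (304.6 / 294.2) × 100
= 103.5%


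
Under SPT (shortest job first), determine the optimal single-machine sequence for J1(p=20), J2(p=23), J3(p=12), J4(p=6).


SPT: sort by shortest processing time
  J4: p=6
  J3: p=12
  J1: p=20
  J2: p=23
Order: J4 → J3 → J1 → J2


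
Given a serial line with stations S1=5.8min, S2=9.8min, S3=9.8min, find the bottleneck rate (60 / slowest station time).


Bottleneck = longest station time
Station times: [5.8, 9.8, 9.8]
Max = 9.8 min
Rate = 60 / 9.8
= 6.12 units/hour (bottleneck: 9.8min)


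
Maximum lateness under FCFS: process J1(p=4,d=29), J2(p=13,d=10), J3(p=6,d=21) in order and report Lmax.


Lateness per job (L = C - d):
  J1: C=4, d=29, L=-25
  J2: C=17, d=10, L=7
  J3: C=23, d=21, L=2
Lmax = max(-25, 7, 2)
= 7


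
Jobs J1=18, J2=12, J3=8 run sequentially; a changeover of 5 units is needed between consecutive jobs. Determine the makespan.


Makespan = Σ processing + (n-1) × setup
= (18 + 12 + 8) + (3-1)×5
= 38 + 10
= 48 time units


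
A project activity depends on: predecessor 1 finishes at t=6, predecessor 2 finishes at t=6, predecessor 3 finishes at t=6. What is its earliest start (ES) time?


ES = max of all predecessor completion times
Predecessors: [6, 6, 6]
ES = max(6, 6, 6)
= 6


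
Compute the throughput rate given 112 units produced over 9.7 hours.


Throughput = units / time
= 112 / 9.7
= 11.5 units/hour


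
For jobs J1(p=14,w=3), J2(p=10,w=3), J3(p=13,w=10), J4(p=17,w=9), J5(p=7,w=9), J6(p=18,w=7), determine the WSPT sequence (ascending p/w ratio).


WSPT (Smith's rule): sort by p/w ascending
  J5: p/w = 7/9 = 0.778
  J3: p/w = 13/10 = 1.300
  J4: p/w = 17/9 = 1.889
  J6: p/w = 18/7 = 2.571
  J2: p/w = 10/3 = 3.333
  J1: p/w = 14/3 = 4.667
Order: J5 → J3 → J4 → J6 → J2 → J1


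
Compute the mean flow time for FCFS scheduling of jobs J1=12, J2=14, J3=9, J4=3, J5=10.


Completion times:
  J1: completes at 12
  J2: completes at 26
  J3: completes at 35
  J4: completes at 38
  J5: completes at 48
Sum = 159
Average = 159/5
= 31.80


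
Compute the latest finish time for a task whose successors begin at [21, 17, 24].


LF = min of all successor start times
Successors start at: [21, 17, 24]
LF = min(21, 17, 24)
= 17


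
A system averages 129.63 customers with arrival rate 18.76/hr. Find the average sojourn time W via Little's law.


Little's law: L = λW → W = L / λ
= 129.63 / 18.76
= 6.91 hours


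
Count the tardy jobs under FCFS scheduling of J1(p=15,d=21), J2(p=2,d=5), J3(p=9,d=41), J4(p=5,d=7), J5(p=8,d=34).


Completion vs due date:
  J1: C=15, d=21 → on time
  J2: C=17, d=5 → TARDY
  J3: C=26, d=41 → on time
  J4: C=31, d=7 → TARDY
  J5: C=39, d=34 → TARDY
Tardy jobs: J2, J4, J5
Count = 3


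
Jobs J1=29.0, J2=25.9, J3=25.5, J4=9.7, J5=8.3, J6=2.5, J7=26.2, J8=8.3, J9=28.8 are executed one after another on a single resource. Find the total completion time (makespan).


Sequential makespan: sum all processing times
= 29.0 + 25.9 + 25.5 + 9.7 + 8.3 + 2.5 + 26.2 + 8.3 + 28.8
= 164.2 time units


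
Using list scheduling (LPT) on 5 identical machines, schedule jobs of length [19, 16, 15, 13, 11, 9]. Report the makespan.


Jobs (LPT sorted): [19, 16, 15, 13, 11, 9]
Machines: 5
  J=19 → Machine 1 (load: 0+19=19)
  J=16 → Machine 2 (load: 0+16=16)
  J=15 → Machine 3 (load: 0+15=15)
  J=13 → Machine 4 (load: 0+13=13)
  J=11 → Machine 5 (load: 0+11=11)
  J=9 → Machine 5 (load: 11+9=20)
Machine loads: [19, 16, 15, 13, 20]
Makespan = max = 20 time units


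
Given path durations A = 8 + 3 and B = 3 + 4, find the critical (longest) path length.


Path A: 8 + 3 = 11
Path B: 3 + 4 = 7
Critical path = longest = max(11, 7)
= 11 (Path A)


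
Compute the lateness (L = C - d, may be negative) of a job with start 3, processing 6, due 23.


Completion = 3 + 6 = 9
Lateness = C - d = 9 - 23
= -14


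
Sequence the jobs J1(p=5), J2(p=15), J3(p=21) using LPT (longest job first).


LPT: sort by longest processing time first
  J3: p=21
  J2: p=15
  J1: p=5
Order: J3 → J2 → J1


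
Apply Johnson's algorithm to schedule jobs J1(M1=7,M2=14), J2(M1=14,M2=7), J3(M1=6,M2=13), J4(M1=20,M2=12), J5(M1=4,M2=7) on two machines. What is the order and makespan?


Johnson's rule:
Group 1 (M1≤M2, sort by M1): ['J5', 'J3', 'J1']
Group 2 (M1>M2, sort desc M2): ['J4', 'J2']
Sequence: J5 → J3 → J1 → J4 → J2
Makespan calculation:
  J5: M1 done=4, M2 done=11
  J3: M1 done=10, M2 done=24
  J1: M1 done=17, M2 done=38
  J4: M1 done=37, M2 done=50
  J2: M1 done=51, M2 done=58
= Sequence: J5 → J3 → J1 → J4 → J2, Makespan: 58


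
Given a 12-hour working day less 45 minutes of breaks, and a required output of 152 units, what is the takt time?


Available = 12×60 - 45 = 675 min
Takt time = 675 / 152
= 4.44 min/unit


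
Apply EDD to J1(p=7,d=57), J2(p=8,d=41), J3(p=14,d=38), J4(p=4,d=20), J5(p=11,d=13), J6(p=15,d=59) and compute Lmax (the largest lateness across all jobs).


EDD order: J5 → J4 → J3 → J2 → J1 → J6
Completion and lateness:
  J5: C=11, d=13, L=11-13=-2
  J4: C=15, d=20, L=15-20=-5
  J3: C=29, d=38, L=29-38=-9
  J2: C=37, d=41, L=37-41=-4
  J1: C=44, d=57, L=44-57=-13
  J6: C=59, d=59, L=59-59=0
Lmax = max(-2, -5, -9, -4, -13, 0)
= 0


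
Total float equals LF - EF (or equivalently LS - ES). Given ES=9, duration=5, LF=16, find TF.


EF = ES + duration = 9 + 5 = 14
LS = LF - duration = 16 - 5 = 11
Total Float = LF - EF = 16 - 14
(or LS - ES = 11 - 9)
= 2


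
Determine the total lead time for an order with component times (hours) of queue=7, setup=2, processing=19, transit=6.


Lead time = queue + setup + processing + transit
= 7 + 2 + 19 + 6
= 34 hours


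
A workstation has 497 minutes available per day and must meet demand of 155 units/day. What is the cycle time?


Cycle time = available time / demand
= 497 / 155
= 3.21 min/unit


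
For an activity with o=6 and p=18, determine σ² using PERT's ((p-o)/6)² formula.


σ² = ((p - o) / 6)² = (p - o)² / 36
= (18 - 6)² / 36
= 12² / 36
= 144 / 36
= 4.0000


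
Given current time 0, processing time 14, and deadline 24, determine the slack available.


Slack = due - current_time - processing
= 24 - 0 - 14
= 10


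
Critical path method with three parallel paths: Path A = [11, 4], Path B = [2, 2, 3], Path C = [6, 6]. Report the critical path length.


Path A: 11 + 4 = 15
Path B: 2 + 2 + 3 = 7
Path C: 6 + 6 = 12
Critical path = longest = max(15, 7, 12)
= 15 (Path A)


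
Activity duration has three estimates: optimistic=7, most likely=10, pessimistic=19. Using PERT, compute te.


te = (o + 4m + p) / 6
= (7 + 4×10 + 19) / 6
= (7 + 40 + 19) / 6
= 66 / 6
= 11.00


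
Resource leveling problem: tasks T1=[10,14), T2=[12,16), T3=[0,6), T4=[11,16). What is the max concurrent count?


Check each time point for overlaps:
  t=12: 3 tasks active (T1, T2, T4)
Max concurrent = 3


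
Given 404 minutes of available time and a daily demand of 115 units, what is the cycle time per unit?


Cycle time = available time / demand
= 404 / 115
= 3.51 min/unit


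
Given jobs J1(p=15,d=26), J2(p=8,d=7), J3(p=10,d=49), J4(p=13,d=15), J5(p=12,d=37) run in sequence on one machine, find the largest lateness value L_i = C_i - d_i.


Lateness per job (L = C - d):
  J1: C=15, d=26, L=-11
  J2: C=23, d=7, L=16
  J3: C=33, d=49, L=-16
  J4: C=46, d=15, L=31
  J5: C=58, d=37, L=21
Lmax = max(-11, 16, -16, 31, 21)
= 31


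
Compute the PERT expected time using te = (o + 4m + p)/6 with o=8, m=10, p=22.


te = (o + 4m + p) / 6
= (8 + 4×10 + 22) / 6
= (8 + 40 + 22) / 6
= 70 / 6
= 11.67


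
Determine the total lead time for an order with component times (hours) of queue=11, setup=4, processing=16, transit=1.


Lead time = queue + setup + processing + transit
= 11 + 4 + 16 + 1
= 32 hours


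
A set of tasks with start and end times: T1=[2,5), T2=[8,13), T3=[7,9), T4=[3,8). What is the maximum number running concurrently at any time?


Check each time point for overlaps:
  t=3: 2 tasks active (T1, T4)
Max concurrent = 2


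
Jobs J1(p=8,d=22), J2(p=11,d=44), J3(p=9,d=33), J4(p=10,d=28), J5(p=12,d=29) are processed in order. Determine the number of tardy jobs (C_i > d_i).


Completion vs due date:
  J1: C=8, d=22 → on time
  J2: C=19, d=44 → on time
  J3: C=28, d=33 → on time
  J4: C=38, d=28 → TARDY
  J5: C=50, d=29 → TARDY
Tardy jobs: J4, J5
Count = 2


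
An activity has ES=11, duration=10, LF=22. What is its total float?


EF = ES + duration = 11 + 10 = 21
LS = LF - duration = 22 - 10 = 12
Total Float = LF - EF = 22 - 21
(or LS - ES = 12 - 11)
= 1


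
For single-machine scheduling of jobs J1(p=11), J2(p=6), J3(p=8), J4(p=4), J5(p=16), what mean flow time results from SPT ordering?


SPT order: J4 → J2 → J3 → J1 → J5
Completion times:
  J4: C=4
  J2: C=10
  J3: C=18
  J1: C=29
  J5: C=45
Sum = 106, n = 5
Mean flow = 106/5
= 21.20


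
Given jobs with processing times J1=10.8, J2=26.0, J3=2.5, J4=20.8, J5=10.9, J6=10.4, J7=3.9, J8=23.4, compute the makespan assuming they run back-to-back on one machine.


Sequential makespan: sum all processing times
= 10.8 + 26.0 + 2.5 + 20.8 + 10.9 + 10.4 + 3.9 + 23.4
= 108.7 time units


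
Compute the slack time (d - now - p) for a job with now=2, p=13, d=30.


Slack = due - current_time - processing
= 30 - 2 - 13
= 15


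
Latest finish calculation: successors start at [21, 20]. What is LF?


LF = min of all successor start times
Successors start at: [21, 20]
LF = min(21, 20)
= 20


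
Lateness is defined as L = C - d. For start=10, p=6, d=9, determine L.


Completion = 10 + 6 = 16
Lateness = C - d = 16 - 9
= 7


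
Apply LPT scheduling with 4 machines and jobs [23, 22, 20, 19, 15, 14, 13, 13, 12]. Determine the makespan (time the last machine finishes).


Jobs (LPT sorted): [23, 22, 20, 19, 15, 14, 13, 13, 12]
Machines: 4
  J=23 → Machine 1 (load: 0+23=23)
  J=22 → Machine 2 (load: 0+22=22)
  J=20 → Machine 3 (load: 0+20=20)
  J=19 → Machine 4 (load: 0+19=19)
  J=15 → Machine 4 (load: 19+15=34)
  J=14 → Machine 3 (load: 20+14=34)
  J=13 → Machine 2 (load: 22+13=35)
  J=13 → Machine 1 (load: 23+13=36)
  J=12 → Machine 3 (load: 34+12=46)
Machine loads: [36, 35, 46, 34]
Makespan = max = 46 time units


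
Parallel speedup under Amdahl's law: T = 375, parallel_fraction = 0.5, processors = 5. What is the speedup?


Amdahl's law: T_p = T × ((1-p) + p/N)
= 375 × ((1-0.5) + 0.5/5)
= 375 × (0.50 + 0.1000)
= 375 × 0.6000
= 225.00
Speedup = 375/225.00
= 1.67×


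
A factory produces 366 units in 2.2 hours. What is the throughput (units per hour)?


Throughput = units / time
= 366 / 2.2
= 166.4 units/hour


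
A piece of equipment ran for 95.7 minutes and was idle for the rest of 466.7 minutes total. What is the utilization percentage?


Utilization = busy / total × 100
= 95.7 / 466.7 × 100
= 20.5%


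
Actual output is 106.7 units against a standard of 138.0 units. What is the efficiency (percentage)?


Efficiency = (actual / standard) × 100
= (106.7 / 138.0) × 100
= 77.3%


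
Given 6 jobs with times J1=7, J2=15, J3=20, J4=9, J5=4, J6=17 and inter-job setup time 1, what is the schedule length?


Makespan = Σ processing + (n-1) × setup
= (7 + 15 + 20 + 9 + 4 + 17) + (6-1)×1
= 72 + 5
= 77 time units


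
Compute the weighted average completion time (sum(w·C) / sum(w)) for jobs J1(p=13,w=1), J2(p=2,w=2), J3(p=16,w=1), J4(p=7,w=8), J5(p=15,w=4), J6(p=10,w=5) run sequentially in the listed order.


Completion times:
  J1: C=13, w×C=1×13=13
  J2: C=15, w×C=2×15=30
  J3: C=31, w×C=1×31=31
  J4: C=38, w×C=8×38=304
  J5: C=53, w×C=4×53=212
  J6: C=63, w×C=5×63=315
Sum w×C = 905
Sum w = 21
Weighted avg = 905/21
= 43.10


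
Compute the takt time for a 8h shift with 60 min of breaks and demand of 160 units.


Available = 8×60 - 60 = 420 min
Takt time = 420 / 160
= 2.62 min/unit


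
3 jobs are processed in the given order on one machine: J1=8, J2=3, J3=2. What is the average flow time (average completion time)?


Completion times:
  J1: completes at 8
  J2: completes at 11
  J3: completes at 13
Sum = 32
Average = 32/3
= 10.67


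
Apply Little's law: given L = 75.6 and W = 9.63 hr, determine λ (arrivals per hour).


Little's law: L = λW → λ = L / W
= 75.6 / 9.63
= 7.85 per hour


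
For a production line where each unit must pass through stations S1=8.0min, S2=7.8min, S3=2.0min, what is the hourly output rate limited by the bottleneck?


Bottleneck = longest station time
Station times: [8.0, 7.8, 2.0]
Max = 8.0 min
Rate = 60 / 8.0
= 7.50 units/hour (bottleneck: 8.0min)


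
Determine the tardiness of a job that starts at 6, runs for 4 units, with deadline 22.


Completion = start + processing = 6 + 4 = 10
Tardiness = max(0, C - d) = max(0, 10 - 22)
= max(0, -12)
= 0


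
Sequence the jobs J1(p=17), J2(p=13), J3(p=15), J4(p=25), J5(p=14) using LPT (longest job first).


LPT: sort by longest processing time first
  J4: p=25
  J1: p=17
  J3: p=15
  J5: p=14
  J2: p=13
Order: J4 → J1 → J3 → J5 → J2


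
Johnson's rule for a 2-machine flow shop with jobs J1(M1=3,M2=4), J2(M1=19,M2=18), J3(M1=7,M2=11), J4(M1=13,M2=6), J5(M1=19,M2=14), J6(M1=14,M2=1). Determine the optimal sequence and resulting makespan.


Johnson's rule:
Group 1 (M1≤M2, sort by M1): ['J1', 'J3']
Group 2 (M1>M2, sort desc M2): ['J2', 'J5', 'J4', 'J6']
Sequence: J1 → J3 → J2 → J5 → J4 → J6
Makespan calculation:
  J1: M1 done=3, M2 done=7
  J3: M1 done=10, M2 done=21
  J2: M1 done=29, M2 done=47
  J5: M1 done=48, M2 done=62
  J4: M1 done=61, M2 done=68
  J6: M1 done=75, M2 done=76
= Sequence: J1 → J3 → J2 → J5 → J4 → J6, Makespan: 76


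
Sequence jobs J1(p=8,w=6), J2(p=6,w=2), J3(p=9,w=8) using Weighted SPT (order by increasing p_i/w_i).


WSPT (Smith's rule): sort by p/w ascending
  J3: p/w = 9/8 = 1.125
  J1: p/w = 8/6 = 1.333
  J2: p/w = 6/2 = 3.000
Order: J3 → J1 → J2


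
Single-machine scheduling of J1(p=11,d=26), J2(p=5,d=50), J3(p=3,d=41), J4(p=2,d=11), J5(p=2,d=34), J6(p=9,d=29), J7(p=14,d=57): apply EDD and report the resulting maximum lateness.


EDD order: J4 → J1 → J6 → J5 → J3 → J2 → J7
Completion and lateness:
  J4: C=2, d=11, L=2-11=-9
  J1: C=13, d=26, L=13-26=-13
  J6: C=22, d=29, L=22-29=-7
  J5: C=24, d=34, L=24-34=-10
  J3: C=27, d=41, L=27-41=-14
  J2: C=32, d=50, L=32-50=-18
  J7: C=46, d=57, L=46-57=-11
Lmax = max(-9, -13, -7, -10, -14, -18, -11)
= -7


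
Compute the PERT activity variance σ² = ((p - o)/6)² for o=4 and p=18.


σ² = ((p - o) / 6)² = (p - o)² / 36
= (18 - 4)² / 36
= 14² / 36
= 196 / 36
= 5.4444


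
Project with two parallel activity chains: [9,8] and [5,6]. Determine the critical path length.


Path A: 9 + 8 = 17
Path B: 5 + 6 = 11
Critical path = longest = max(17, 11)
= 17 (Path A)


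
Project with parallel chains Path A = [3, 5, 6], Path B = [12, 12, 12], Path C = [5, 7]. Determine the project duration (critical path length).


Path A: 3 + 5 + 6 = 14
Path B: 12 + 12 + 12 = 36
Path C: 5 + 7 = 12
Critical path = longest = max(14, 36, 12)
= 36 (Path B)


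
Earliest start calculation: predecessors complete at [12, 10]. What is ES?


ES = max of all predecessor completion times
Predecessors: [12, 10]
ES = max(12, 10)
= 12


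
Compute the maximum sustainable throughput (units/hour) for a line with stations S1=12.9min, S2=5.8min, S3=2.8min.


Bottleneck = longest station time
Station times: [12.9, 5.8, 2.8]
Max = 12.9 min
Rate = 60 / 12.9
= 4.65 units/hour (bottleneck: 12.9min)


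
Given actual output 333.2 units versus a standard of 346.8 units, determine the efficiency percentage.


Efficiency = (actual / standard) × 100
= (333.2 / 346.8) × 100
= 96.1%


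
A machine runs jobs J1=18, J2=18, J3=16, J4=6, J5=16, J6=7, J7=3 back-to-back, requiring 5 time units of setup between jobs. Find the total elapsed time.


Makespan = Σ processing + (n-1) × setup
= (18 + 18 + 16 + 6 + 16 + 7 + 3) + (7-1)×5
= 84 + 30
= 114 time units


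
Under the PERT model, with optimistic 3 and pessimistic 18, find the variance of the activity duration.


σ² = ((p - o) / 6)² = (p - o)² / 36
= (18 - 3)² / 36
= 15² / 36
= 225 / 36
= 6.2500


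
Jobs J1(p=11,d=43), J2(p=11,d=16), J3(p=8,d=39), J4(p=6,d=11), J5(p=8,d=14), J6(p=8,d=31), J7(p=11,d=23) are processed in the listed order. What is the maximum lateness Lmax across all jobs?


Lateness per job (L = C - d):
  J1: C=11, d=43, L=-32
  J2: C=22, d=16, L=6
  J3: C=30, d=39, L=-9
  J4: C=36, d=11, L=25
  J5: C=44, d=14, L=30
  J6: C=52, d=31, L=21
  J7: C=63, d=23, L=40
Lmax = max(-32, 6, -9, 25, 30, 21, 40)
= 40


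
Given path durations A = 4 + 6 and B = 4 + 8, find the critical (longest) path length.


Path A: 4 + 6 = 10
Path B: 4 + 8 = 12
Critical path = longest = max(10, 12)
= 12 (Path B)


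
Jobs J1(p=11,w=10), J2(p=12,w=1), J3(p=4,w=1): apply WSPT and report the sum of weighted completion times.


WSPT order (by p/w): J1 → J3 → J2
  J1: C=11, w·C=10×11=110
  J3: C=15, w·C=1×15=15
  J2: C=27, w·C=1×27=27
Σ w·C = 152
= 152


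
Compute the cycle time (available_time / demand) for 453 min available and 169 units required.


Cycle time = available time / demand
= 453 / 169
= 2.68 min/unit


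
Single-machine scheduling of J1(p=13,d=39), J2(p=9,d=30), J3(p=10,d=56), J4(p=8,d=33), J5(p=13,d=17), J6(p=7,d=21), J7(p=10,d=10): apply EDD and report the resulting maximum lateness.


EDD order: J7 → J5 → J6 → J2 → J4 → J1 → J3
Completion and lateness:
  J7: C=10, d=10, L=10-10=0
  J5: C=23, d=17, L=23-17=6
  J6: C=30, d=21, L=30-21=9
  J2: C=39, d=30, L=39-30=9
  J4: C=47, d=33, L=47-33=14
  J1: C=60, d=39, L=60-39=21
  J3: C=70, d=56, L=70-56=14
Lmax = max(0, 6, 9, 9, 14, 21, 14)
= 21


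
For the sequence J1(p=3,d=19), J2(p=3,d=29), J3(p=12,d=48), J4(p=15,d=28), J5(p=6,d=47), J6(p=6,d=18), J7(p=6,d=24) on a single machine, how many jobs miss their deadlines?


Completion vs due date:
  J1: C=3, d=19 → on time
  J2: C=6, d=29 → on time
  J3: C=18, d=48 → on time
  J4: C=33, d=28 → TARDY
  J5: C=39, d=47 → on time
  J6: C=45, d=18 → TARDY
  J7: C=51, d=24 → TARDY
Tardy jobs: J4, J6, J7
Count = 3


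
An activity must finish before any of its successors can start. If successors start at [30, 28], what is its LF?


LF = min of all successor start times
Successors start at: [30, 28]
LF = min(30, 28)
= 28


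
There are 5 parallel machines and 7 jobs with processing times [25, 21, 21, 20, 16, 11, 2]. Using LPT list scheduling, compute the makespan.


Jobs (LPT sorted): [25, 21, 21, 20, 16, 11, 2]
Machines: 5
  J=25 → Machine 1 (load: 0+25=25)
  J=21 → Machine 2 (load: 0+21=21)
  J=21 → Machine 3 (load: 0+21=21)
  J=20 → Machine 4 (load: 0+20=20)
  J=16 → Machine 5 (load: 0+16=16)
  J=11 → Machine 5 (load: 16+11=27)
  J=2 → Machine 4 (load: 20+2=22)
Machine loads: [25, 21, 21, 22, 27]
Makespan = max = 27 time units


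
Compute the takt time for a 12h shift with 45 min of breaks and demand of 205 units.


Available = 12×60 - 45 = 675 min
Takt time = 675 / 205
= 3.29 min/unit


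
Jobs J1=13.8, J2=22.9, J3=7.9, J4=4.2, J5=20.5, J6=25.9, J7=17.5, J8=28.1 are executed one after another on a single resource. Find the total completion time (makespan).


Sequential makespan: sum all processing times
= 13.8 + 22.9 + 7.9 + 4.2 + 20.5 + 25.9 + 17.5 + 28.1
= 140.8 time units


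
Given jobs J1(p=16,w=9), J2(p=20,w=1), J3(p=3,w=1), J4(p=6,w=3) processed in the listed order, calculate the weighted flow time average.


Completion times:
  J1: C=16, w×C=9×16=144
  J2: C=36, w×C=1×36=36
  J3: C=39, w×C=1×39=39
  J4: C=45, w×C=3×45=135
Sum w×C = 354
Sum w = 14
Weighted avg = 354/14
= 25.29


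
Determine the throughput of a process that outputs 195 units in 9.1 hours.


Throughput = units / time
= 195 / 9.1
= 21.4 units/hour


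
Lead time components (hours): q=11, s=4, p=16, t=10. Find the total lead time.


Lead time = queue + setup + processing + transit
= 11 + 4 + 16 + 10
= 41 hours


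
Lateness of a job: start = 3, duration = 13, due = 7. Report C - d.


Completion = 3 + 13 = 16
Lateness = C - d = 16 - 7
= 9


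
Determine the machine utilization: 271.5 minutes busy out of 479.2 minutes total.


Utilization = busy / total × 100
= 271.5 / 479.2 × 100
= 56.7%


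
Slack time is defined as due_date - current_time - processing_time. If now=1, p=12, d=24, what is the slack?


Slack = due - current_time - processing
= 24 - 1 - 12
= 11


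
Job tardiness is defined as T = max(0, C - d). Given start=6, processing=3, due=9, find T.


Completion = start + processing = 6 + 3 = 9
Tardiness = max(0, C - d) = max(0, 9 - 9)
= max(0, 0)
= 0


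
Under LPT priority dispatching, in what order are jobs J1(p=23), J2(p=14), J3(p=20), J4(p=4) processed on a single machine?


LPT: sort by longest processing time first
  J1: p=23
  J3: p=20
  J2: p=14
  J4: p=4
Order: J1 → J3 → J2 → J4


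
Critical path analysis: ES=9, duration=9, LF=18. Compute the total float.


EF = ES + duration = 9 + 9 = 18
LS = LF - duration = 18 - 9 = 9
Total Float = LF - EF = 18 - 18
(or LS - ES = 9 - 9)
= 0


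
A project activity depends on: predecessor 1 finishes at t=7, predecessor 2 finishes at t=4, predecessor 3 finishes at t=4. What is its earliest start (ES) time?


ES = max of all predecessor completion times
Predecessors: [7, 4, 4]
ES = max(7, 4, 4)
= 7


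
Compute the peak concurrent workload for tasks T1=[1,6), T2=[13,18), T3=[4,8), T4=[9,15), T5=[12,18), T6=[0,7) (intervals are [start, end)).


Check each time point for overlaps:
  t=4: 3 tasks active (T1, T3, T6)
Max concurrent = 3


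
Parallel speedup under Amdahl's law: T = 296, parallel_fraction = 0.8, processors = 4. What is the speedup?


Amdahl's law: T_p = T × ((1-p) + p/N)
= 296 × ((1-0.8) + 0.8/4)
= 296 × (0.20 + 0.2000)
= 296 × 0.4000
= 118.40
Speedup = 296/118.40
= 2.50×


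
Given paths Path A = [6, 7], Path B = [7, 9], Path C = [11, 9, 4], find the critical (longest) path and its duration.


Path A: 6 + 7 = 13
Path B: 7 + 9 = 16
Path C: 11 + 9 + 4 = 24
Critical path = longest = max(13, 16, 24)
= 24 (Path C)


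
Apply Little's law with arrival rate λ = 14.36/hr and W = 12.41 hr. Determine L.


Little's law: L = λ × W
= 14.36 × 12.41
= 178.21


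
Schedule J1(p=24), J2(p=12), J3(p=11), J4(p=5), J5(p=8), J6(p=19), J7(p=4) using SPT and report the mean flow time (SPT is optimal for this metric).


SPT order: J7 → J4 → J5 → J3 → J2 → J6 → J1
Completion times:
  J7: C=4
  J4: C=9
  J5: C=17
  J3: C=28
  J2: C=40
  J6: C=59
  J1: C=83
Sum = 240, n = 7
Mean flow = 240/7
= 34.29


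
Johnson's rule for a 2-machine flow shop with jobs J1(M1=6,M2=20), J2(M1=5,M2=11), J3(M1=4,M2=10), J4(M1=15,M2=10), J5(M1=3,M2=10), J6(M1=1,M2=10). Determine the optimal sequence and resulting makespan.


Johnson's rule:
Group 1 (M1≤M2, sort by M1): ['J6', 'J5', 'J3', 'J2', 'J1']
Group 2 (M1>M2, sort desc M2): ['J4']
Sequence: J6 → J5 → J3 → J2 → J1 → J4
Makespan calculation:
  J6: M1 done=1, M2 done=11
  J5: M1 done=4, M2 done=21
  J3: M1 done=8, M2 done=31
  J2: M1 done=13, M2 done=42
  J1: M1 done=19, M2 done=62
  J4: M1 done=34, M2 done=72
= Sequence: J6 → J5 → J3 → J2 → J1 → J4, Makespan: 72


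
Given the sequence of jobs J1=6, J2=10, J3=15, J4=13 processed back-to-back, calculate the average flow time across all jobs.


Completion times:
  J1: completes at 6
  J2: completes at 16
  J3: completes at 31
  J4: completes at 44
Sum = 97
Average = 97/4
= 24.25


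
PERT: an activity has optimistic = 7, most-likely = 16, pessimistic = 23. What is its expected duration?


te = (o + 4m + p) / 6
= (7 + 4×16 + 23) / 6
= (7 + 64 + 23) / 6
= 94 / 6
= 15.67


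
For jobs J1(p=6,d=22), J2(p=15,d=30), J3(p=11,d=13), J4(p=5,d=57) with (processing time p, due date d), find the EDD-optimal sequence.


EDD: sort by earliest due date
  J3: d=13, p=11
  J1: d=22, p=6
  J2: d=30, p=15
  J4: d=57, p=5
Order: J3 → J1 → J2 → J4


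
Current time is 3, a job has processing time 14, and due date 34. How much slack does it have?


Slack = due - current_time - processing
= 34 - 3 - 14
= 17


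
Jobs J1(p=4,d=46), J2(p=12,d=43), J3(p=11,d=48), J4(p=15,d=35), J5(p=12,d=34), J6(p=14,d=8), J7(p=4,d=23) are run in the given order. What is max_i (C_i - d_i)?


Lateness per job (L = C - d):
  J1: C=4, d=46, L=-42
  J2: C=16, d=43, L=-27
  J3: C=27, d=48, L=-21
  J4: C=42, d=35, L=7
  J5: C=54, d=34, L=20
  J6: C=68, d=8, L=60
  J7: C=72, d=23, L=49
Lmax = max(-42, -27, -21, 7, 20, 60, 49)
= 60


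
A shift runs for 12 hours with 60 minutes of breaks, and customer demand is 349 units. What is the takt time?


Available = 12×60 - 60 = 660 min
Takt time = 660 / 349
= 1.89 min/unit


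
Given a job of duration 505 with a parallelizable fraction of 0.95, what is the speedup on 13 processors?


Amdahl's law: T_p = T × ((1-p) + p/N)
= 505 × ((1-0.95) + 0.95/13)
= 505 × (0.05 + 0.0731)
= 505 × 0.1231
= 62.15
Speedup = 505/62.15
= 8.12×


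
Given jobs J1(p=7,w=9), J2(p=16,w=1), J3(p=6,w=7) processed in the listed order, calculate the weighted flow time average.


Completion times:
  J1: C=7, w×C=9×7=63
  J2: C=23, w×C=1×23=23
  J3: C=29, w×C=7×29=203
Sum w×C = 289
Sum w = 17
Weighted avg = 289/17
= 17.00


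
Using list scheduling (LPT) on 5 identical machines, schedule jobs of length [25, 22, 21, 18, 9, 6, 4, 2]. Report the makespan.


Jobs (LPT sorted): [25, 22, 21, 18, 9, 6, 4, 2]
Machines: 5
  J=25 → Machine 1 (load: 0+25=25)
  J=22 → Machine 2 (load: 0+22=22)
  J=21 → Machine 3 (load: 0+21=21)
  J=18 → Machine 4 (load: 0+18=18)
  J=9 → Machine 5 (load: 0+9=9)
  J=6 → Machine 5 (load: 9+6=15)
  J=4 → Machine 5 (load: 15+4=19)
  J=2 → Machine 4 (load: 18+2=20)
Machine loads: [25, 22, 21, 20, 19]
Makespan = max = 25 time units


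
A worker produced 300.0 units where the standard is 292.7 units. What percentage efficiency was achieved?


Efficiency = (actual / standard) × 100
= (300.0 / 292.7) × 100
= 102.5%


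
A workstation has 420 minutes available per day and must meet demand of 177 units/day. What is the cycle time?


Cycle time = available time / demand
= 420 / 177
= 2.37 min/unit


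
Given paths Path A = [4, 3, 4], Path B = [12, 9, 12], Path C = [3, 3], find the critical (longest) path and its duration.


Path A: 4 + 3 + 4 = 11
Path B: 12 + 9 + 12 = 33
Path C: 3 + 3 = 6
Critical path = longest = max(11, 33, 6)
= 33 (Path B)


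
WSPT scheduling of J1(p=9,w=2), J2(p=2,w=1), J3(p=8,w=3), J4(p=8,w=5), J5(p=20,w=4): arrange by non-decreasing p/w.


WSPT (Smith's rule): sort by p/w ascending
  J4: p/w = 8/5 = 1.600
  J2: p/w = 2/1 = 2.000
  J3: p/w = 8/3 = 2.667
  J1: p/w = 9/2 = 4.500
  J5: p/w = 20/4 = 5.000
Order: J4 → J2 → J3 → J1 → J5


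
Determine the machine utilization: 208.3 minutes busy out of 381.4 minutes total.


Utilization = busy / total × 100
= 208.3 / 381.4 × 100
= 54.6%


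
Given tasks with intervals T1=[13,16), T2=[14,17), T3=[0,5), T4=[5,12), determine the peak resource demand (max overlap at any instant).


Check each time point for overlaps:
  t=14: 2 tasks active (T1, T2)
Max concurrent = 2


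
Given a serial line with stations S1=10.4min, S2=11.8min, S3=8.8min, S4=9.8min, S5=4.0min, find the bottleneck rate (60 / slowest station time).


Bottleneck = longest station time
Station times: [10.4, 11.8, 8.8, 9.8, 4.0]
Max = 11.8 min
Rate = 60 / 11.8
= 5.08 units/hour (bottleneck: 11.8min)


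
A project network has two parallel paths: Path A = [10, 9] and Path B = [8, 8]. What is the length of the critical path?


Path A: 10 + 9 = 19
Path B: 8 + 8 = 16
Critical path = longest = max(19, 16)
= 19 (Path A)


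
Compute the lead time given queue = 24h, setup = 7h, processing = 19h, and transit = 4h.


Lead time = queue + setup + processing + transit
= 24 + 7 + 19 + 4
= 54 hours


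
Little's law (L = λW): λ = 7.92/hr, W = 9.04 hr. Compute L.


Little's law: L = λ × W
= 7.92 × 9.04
= 71.60


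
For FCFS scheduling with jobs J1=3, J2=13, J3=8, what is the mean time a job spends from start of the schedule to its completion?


Completion times:
  J1: completes at 3
  J2: completes at 16
  J3: completes at 24
Sum = 43
Average = 43/3
= 14.33


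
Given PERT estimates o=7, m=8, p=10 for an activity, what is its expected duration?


te = (o + 4m + p) / 6
= (7 + 4×8 + 10) / 6
= (7 + 32 + 10) / 6
= 49 / 6
= 8.17


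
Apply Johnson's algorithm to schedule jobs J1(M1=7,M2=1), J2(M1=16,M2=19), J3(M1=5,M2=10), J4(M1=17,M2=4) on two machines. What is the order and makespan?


Johnson's rule:
Group 1 (M1≤M2, sort by M1): ['J3', 'J2']
Group 2 (M1>M2, sort desc M2): ['J4', 'J1']
Sequence: J3 → J2 → J4 → J1
Makespan calculation:
  J3: M1 done=5, M2 done=15
  J2: M1 done=21, M2 done=40
  J4: M1 done=38, M2 done=44
  J1: M1 done=45, M2 done=46
= Sequence: J3 → J2 → J4 → J1, Makespan: 46


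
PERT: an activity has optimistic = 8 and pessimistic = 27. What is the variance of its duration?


σ² = ((p - o) / 6)² = (p - o)² / 36
= (27 - 8)² / 36
= 19² / 36
= 361 / 36
= 10.0278


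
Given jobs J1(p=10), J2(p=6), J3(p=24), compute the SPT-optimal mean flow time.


SPT order: J2 → J1 → J3
Completion times:
  J2: C=6
  J1: C=16
  J3: C=40
Sum = 62, n = 3
Mean flow = 62/3
= 20.67


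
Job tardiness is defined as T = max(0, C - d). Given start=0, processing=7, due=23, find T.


Completion = start + processing = 0 + 7 = 7
Tardiness = max(0, C - d) = max(0, 7 - 23)
= max(0, -16)
= 0


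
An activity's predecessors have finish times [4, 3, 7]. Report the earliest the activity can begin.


ES = max of all predecessor completion times
Predecessors: [4, 3, 7]
ES = max(4, 3, 7)
= 7


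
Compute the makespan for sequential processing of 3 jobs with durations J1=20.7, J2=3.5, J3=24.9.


Sequential makespan: sum all processing times
= 20.7 + 3.5 + 24.9
= 49.1 time units


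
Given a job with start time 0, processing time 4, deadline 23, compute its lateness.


Completion = 0 + 4 = 4
Lateness = C - d = 4 - 23
= -19
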